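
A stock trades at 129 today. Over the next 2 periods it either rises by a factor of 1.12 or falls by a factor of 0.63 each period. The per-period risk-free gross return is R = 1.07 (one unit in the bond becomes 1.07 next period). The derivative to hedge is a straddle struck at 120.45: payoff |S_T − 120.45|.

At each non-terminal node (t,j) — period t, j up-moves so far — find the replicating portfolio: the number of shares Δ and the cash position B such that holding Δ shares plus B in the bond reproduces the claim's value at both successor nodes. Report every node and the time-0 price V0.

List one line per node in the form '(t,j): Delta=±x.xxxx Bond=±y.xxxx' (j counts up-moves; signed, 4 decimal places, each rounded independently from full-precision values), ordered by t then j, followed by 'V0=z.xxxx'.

(0,0): Delta=0.0984 Bond=21.7754
(1,0): Delta=-1.0000 Bond=112.5701
(1,1): Delta=0.1687 Bond=13.1553
V0=34.4745

Under the risk-neutral measure, an up-move has probability p* = (R−d)/(u−d) = 0.8980 and values discount at R = 1.07.
Payoff layer (t=2): V(2,0)=69.2499, V(2,1)=29.4276, V(2,2)=41.3676
Node (1,0) S=81.2700: V=(p*·29.4276+(1−p*)·69.2499)/1.07=31.3001; Δ=(29.4276−69.2499)/(91.0224−51.2001)=-1.0000; B=V−Δ·S=112.5701
Node (1,1) S=144.4800: V=(p*·41.3676+(1−p*)·29.4276)/1.07=37.5226; Δ=(41.3676−29.4276)/(161.8176−91.0224)=0.1687; B=V−Δ·S=13.1553
Node (0,0) S=129.0000: V=(p*·37.5226+(1−p*)·31.3001)/1.07=34.4745; Δ=(37.5226−31.3001)/(144.4800−81.2700)=0.0984; B=V−Δ·S=21.7754
Self-financing check: at every node Δ·S+B equals the discounted successor values.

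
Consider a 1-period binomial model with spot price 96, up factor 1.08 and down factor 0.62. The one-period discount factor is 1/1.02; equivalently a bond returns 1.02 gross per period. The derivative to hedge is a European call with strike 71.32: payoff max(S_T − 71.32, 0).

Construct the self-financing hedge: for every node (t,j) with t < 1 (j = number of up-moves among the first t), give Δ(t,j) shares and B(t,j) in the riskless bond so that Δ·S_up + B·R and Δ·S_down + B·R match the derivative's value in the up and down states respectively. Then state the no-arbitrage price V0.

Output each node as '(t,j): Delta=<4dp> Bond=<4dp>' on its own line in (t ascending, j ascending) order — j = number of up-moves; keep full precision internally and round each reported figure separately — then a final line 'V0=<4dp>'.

(0,0): Delta=0.7328 Bond=-42.7604
V0=27.5874

No-arbitrage ⇒ martingale measure with p* = (R−d)/(u−d) = 0.8696.
Terminal values V(1,·): V(1,0)=0.0000, V(1,1)=32.3600
Node (0,0) S=96.0000: V=(p*·32.3600+(1−p*)·0.0000)/1.02=27.5874; Δ=(32.3600−0.0000)/(103.6800−59.5200)=0.7328; B=V−Δ·S=-42.7604
Check: Δ(0,0)·S0 + B(0,0) = 27.5874 = V0.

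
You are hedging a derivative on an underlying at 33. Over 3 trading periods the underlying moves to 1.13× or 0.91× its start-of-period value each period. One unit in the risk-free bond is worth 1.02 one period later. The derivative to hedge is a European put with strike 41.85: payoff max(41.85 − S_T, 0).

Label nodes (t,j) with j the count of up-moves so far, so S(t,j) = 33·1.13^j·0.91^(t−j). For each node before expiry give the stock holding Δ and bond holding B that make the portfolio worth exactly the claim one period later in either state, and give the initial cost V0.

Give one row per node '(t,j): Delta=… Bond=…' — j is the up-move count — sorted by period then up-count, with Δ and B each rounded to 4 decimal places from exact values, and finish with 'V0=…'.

No-arbitrage ⇒ martingale measure with p* = (R−d)/(u−d) = 0.5000.
Terminal payoffs: V(3,0)=16.9822, V(3,1)=10.9702, V(3,2)=3.5047, V(3,3)=0.0000
Node (2,0) S=27.3273: V=(p*·10.9702+(1−p*)·16.9822)/1.02=13.7021; Δ=(10.9702−16.9822)/(30.8798−24.8678)=-1.0000; B=V−Δ·S=41.0294
Node (2,1) S=33.9339: V=(p*·3.5047+(1−p*)·10.9702)/1.02=7.0955; Δ=(3.5047−10.9702)/(38.3453−30.8798)=-1.0000; B=V−Δ·S=41.0294
Node (2,2) S=42.1377: V=(p*·0.0000+(1−p*)·3.5047)/1.02=1.7180; Δ=(0.0000−3.5047)/(47.6156−38.3453)=-0.3781; B=V−Δ·S=17.6484
Node (1,0) S=30.0300: V=(p*·7.0955+(1−p*)·13.7021)/1.02=10.1949; Δ=(7.0955−13.7021)/(33.9339−27.3273)=-1.0000; B=V−Δ·S=40.2249
Node (1,1) S=37.2900: V=(p*·1.7180+(1−p*)·7.0955)/1.02=4.3203; Δ=(1.7180−7.0955)/(42.1377−33.9339)=-0.6555; B=V−Δ·S=28.7636
Node (0,0) S=33.0000: V=(p*·4.3203+(1−p*)·10.1949)/1.02=7.1153; Δ=(4.3203−10.1949)/(37.2900−30.0300)=-0.8092; B=V−Δ·S=33.8179
Check: Δ(0,0)·S0 + B(0,0) = 7.1153 = V0.

(0,0): Delta=-0.8092 Bond=33.8179
(1,0): Delta=-1.0000 Bond=40.2249
(1,1): Delta=-0.6555 Bond=28.7636
(2,0): Delta=-1.0000 Bond=41.0294
(2,1): Delta=-1.0000 Bond=41.0294
(2,2): Delta=-0.3781 Bond=17.6484
V0=7.1153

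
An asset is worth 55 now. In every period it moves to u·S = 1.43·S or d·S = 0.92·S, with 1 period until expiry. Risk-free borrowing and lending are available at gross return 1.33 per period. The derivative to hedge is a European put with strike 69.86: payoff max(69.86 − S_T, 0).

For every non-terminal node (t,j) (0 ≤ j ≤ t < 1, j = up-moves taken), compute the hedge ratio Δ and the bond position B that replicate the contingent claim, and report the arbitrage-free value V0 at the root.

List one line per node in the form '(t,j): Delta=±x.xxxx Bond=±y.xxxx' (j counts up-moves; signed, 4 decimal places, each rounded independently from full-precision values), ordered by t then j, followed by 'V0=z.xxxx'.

Risk-neutral probability p* = (R−d)/(u−d) = (1.33−0.92)/(1.43−0.92) = 0.8039.
Payoff layer (t=1): V(1,0)=19.2600, V(1,1)=0.0000
Node (0,0) S=55.0000: V=(p*·0.0000+(1−p*)·19.2600)/1.33=2.8395; Δ=(0.0000−19.2600)/(78.6500−50.6000)=-0.6866; B=V−Δ·S=40.6042
Root portfolio cost Δ·55+B reproduces V0=2.8395.

(0,0): Delta=-0.6866 Bond=40.6042
V0=2.8395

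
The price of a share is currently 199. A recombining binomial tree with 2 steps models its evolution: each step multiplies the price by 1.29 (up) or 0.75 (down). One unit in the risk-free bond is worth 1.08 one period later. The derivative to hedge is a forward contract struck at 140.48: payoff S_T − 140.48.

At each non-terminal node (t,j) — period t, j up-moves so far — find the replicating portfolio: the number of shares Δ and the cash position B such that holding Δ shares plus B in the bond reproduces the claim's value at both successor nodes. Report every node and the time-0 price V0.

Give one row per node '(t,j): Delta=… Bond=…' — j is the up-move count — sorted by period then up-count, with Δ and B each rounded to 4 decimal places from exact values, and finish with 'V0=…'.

Risk-neutral probability p* = (R−d)/(u−d) = (1.08−0.75)/(1.29−0.75) = 0.6111.
At expiry t=2: V(2,0)=-28.5425, V(2,1)=52.0525, V(2,2)=190.6759
(1,0): S=149.2500. Δ = (V_up−V_dn)/(S_up−S_dn) = (52.0525−-28.5425)/(192.5325−111.9375) = 1.0000. V = [p*·52.0525 + (1−p*)·-28.5425]/1.08 = 19.1759. B = V − Δ·S = -130.0741.
(1,1): S=256.7100. Δ = (V_up−V_dn)/(S_up−S_dn) = (190.6759−52.0525)/(331.1559−192.5325) = 1.0000. V = [p*·190.6759 + (1−p*)·52.0525]/1.08 = 126.6359. B = V − Δ·S = -130.0741.
(0,0): S=199.0000. Δ = (V_up−V_dn)/(S_up−S_dn) = (126.6359−19.1759)/(256.7100−149.2500) = 1.0000. V = [p*·126.6359 + (1−p*)·19.1759]/1.08 = 78.5610. B = V − Δ·S = -120.4390.
Self-financing check: at every node Δ·S+B equals the discounted successor values.

(0,0): Delta=1.0000 Bond=-120.4390
(1,0): Delta=1.0000 Bond=-130.0741
(1,1): Delta=1.0000 Bond=-130.0741
V0=78.5610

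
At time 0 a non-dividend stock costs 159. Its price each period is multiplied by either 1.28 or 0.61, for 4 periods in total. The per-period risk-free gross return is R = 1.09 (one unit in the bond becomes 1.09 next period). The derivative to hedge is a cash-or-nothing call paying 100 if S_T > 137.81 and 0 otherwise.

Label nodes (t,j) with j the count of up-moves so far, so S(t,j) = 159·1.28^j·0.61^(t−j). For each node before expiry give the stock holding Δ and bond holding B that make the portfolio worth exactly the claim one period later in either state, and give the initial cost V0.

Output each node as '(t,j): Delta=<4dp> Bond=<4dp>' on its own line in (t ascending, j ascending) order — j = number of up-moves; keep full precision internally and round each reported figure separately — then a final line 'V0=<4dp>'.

Under the risk-neutral measure, an up-move has probability p* = (R−d)/(u−d) = 0.7164 and values discount at R = 1.09.
Payoff layer (t=4): V(4,0)=0.0000, V(4,1)=0.0000, V(4,2)=0.0000, V(4,3)=100.0000, V(4,4)=100.0000
  t=3,j=0: stock 36.0900 → up 46.1952 (V=0.0000), down 22.0149 (V=0.0000). Price 0.0000; hedge Δ=0.0000, bond B=0.0000.
  t=3,j=1: stock 75.7298 → up 96.9341 (V=0.0000), down 46.1952 (V=0.0000). Price 0.0000; hedge Δ=0.0000, bond B=0.0000.
  t=3,j=2: stock 158.9084 → up 203.4028 (V=100.0000), down 96.9341 (V=0.0000). Price 65.7264; hedge Δ=0.9392, bond B=-83.5273.
  t=3,j=3: stock 333.4472 → up 426.8124 (V=100.0000), down 203.4028 (V=100.0000). Price 91.7431; hedge Δ=0.0000, bond B=91.7431.
  t=2,j=0: stock 59.1639 → up 75.7298 (V=0.0000), down 36.0900 (V=0.0000). Price 0.0000; hedge Δ=0.0000, bond B=0.0000.
  t=2,j=1: stock 124.1472 → up 158.9084 (V=65.7264), down 75.7298 (V=0.0000). Price 43.1996; hedge Δ=0.7902, bond B=-54.8995.
  t=2,j=2: stock 260.5056 → up 333.4472 (V=91.7431), down 158.9084 (V=65.7264). Price 77.3993; hedge Δ=0.1491, bond B=38.5684.
  t=1,j=0: stock 96.9900 → up 124.1472 (V=43.1996), down 59.1639 (V=0.0000). Price 28.3936; hedge Δ=0.6648, bond B=-36.0835.
  t=1,j=1: stock 203.5200 → up 260.5056 (V=77.3993), down 124.1472 (V=43.1996). Price 62.1109; hedge Δ=0.2508, bond B=11.0666.
  t=0,j=0: stock 159.0000 → up 203.5200 (V=62.1109), down 96.9900 (V=28.3936). Price 48.2103; hedge Δ=0.3165, bond B=-2.1141.
Self-financing check: at every node Δ·S+B equals the discounted successor values.

(0,0): Delta=0.3165 Bond=-2.1141
(1,0): Delta=0.6648 Bond=-36.0835
(1,1): Delta=0.2508 Bond=11.0666
(2,0): Delta=0.0000 Bond=0.0000
(2,1): Delta=0.7902 Bond=-54.8995
(2,2): Delta=0.1491 Bond=38.5684
(3,0): Delta=0.0000 Bond=0.0000
(3,1): Delta=0.0000 Bond=0.0000
(3,2): Delta=0.9392 Bond=-83.5273
(3,3): Delta=0.0000 Bond=91.7431
V0=48.2103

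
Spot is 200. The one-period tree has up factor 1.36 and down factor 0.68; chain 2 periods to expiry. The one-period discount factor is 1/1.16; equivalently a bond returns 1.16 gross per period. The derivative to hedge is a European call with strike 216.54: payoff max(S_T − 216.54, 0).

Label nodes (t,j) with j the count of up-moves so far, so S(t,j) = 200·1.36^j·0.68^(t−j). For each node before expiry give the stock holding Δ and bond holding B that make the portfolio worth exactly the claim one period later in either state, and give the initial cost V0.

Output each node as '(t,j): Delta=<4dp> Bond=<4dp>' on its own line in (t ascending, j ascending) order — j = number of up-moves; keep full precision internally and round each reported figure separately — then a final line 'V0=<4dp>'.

Risk-neutral probability p* = (R−d)/(u−d) = (1.16−0.68)/(1.36−0.68) = 0.7059.
Terminal values V(2,·): V(2,0)=0.0000, V(2,1)=0.0000, V(2,2)=153.3800
(1,0): S=136.0000. Δ = (V_up−V_dn)/(S_up−S_dn) = (0.0000−0.0000)/(184.9600−92.4800) = 0.0000. V = [p*·0.0000 + (1−p*)·0.0000]/1.16 = 0.0000. B = V − Δ·S = 0.0000.
(1,1): S=272.0000. Δ = (V_up−V_dn)/(S_up−S_dn) = (153.3800−0.0000)/(369.9200−184.9600) = 0.8293. V = [p*·153.3800 + (1−p*)·0.0000]/1.16 = 93.3347. B = V − Δ·S = -132.2241.
(0,0): S=200.0000. Δ = (V_up−V_dn)/(S_up−S_dn) = (93.3347−0.0000)/(272.0000−136.0000) = 0.6863. V = [p*·93.3347 + (1−p*)·0.0000]/1.16 = 56.7960. B = V − Δ·S = -80.4609.
Root portfolio cost Δ·200+B reproduces V0=56.7960.

(0,0): Delta=0.6863 Bond=-80.4609
(1,0): Delta=0.0000 Bond=0.0000
(1,1): Delta=0.8293 Bond=-132.2241
V0=56.7960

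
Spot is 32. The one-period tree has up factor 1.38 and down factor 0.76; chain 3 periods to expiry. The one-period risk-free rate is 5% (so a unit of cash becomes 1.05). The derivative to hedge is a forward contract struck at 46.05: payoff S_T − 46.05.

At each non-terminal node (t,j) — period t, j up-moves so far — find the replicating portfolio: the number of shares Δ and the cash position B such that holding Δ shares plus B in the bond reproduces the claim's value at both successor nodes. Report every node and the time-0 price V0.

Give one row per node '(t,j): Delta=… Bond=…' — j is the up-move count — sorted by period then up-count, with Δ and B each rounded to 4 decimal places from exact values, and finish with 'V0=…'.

The replicating-portfolio and risk-neutral prices coincide; use p* = (1.05−0.76)/(1.38−0.76) = 0.4677 for the latter.
Payoff layer (t=3): V(3,0)=-32.0028, V(3,1)=-20.5432, V(3,2)=0.2650, V(3,3)=38.0483
(2,0): S=18.4832. Δ = (V_up−V_dn)/(S_up−S_dn) = (-20.5432−-32.0028)/(25.5068−14.0472) = 1.0000. V = [p*·-20.5432 + (1−p*)·-32.0028]/1.05 = -25.3739. B = V − Δ·S = -43.8571.
(2,1): S=33.5616. Δ = (V_up−V_dn)/(S_up−S_dn) = (0.2650−-20.5432)/(46.3150−25.5068) = 1.0000. V = [p*·0.2650 + (1−p*)·-20.5432]/1.05 = -10.2955. B = V − Δ·S = -43.8571.
(2,2): S=60.9408. Δ = (V_up−V_dn)/(S_up−S_dn) = (38.0483−0.2650)/(84.0983−46.3150) = 1.0000. V = [p*·38.0483 + (1−p*)·0.2650]/1.05 = 17.0837. B = V − Δ·S = -43.8571.
(1,0): S=24.3200. Δ = (V_up−V_dn)/(S_up−S_dn) = (-10.2955−-25.3739)/(33.5616−18.4832) = 1.0000. V = [p*·-10.2955 + (1−p*)·-25.3739]/1.05 = -17.4487. B = V − Δ·S = -41.7687.
(1,1): S=44.1600. Δ = (V_up−V_dn)/(S_up−S_dn) = (17.0837−-10.2955)/(60.9408−33.5616) = 1.0000. V = [p*·17.0837 + (1−p*)·-10.2955]/1.05 = 2.3913. B = V − Δ·S = -41.7687.
(0,0): S=32.0000. Δ = (V_up−V_dn)/(S_up−S_dn) = (2.3913−-17.4487)/(44.1600−24.3200) = 1.0000. V = [p*·2.3913 + (1−p*)·-17.4487]/1.05 = -7.7797. B = V − Δ·S = -39.7797.
The time-0 hedge costs -7.7797, which is the no-arbitrage price.

(0,0): Delta=1.0000 Bond=-39.7797
(1,0): Delta=1.0000 Bond=-41.7687
(1,1): Delta=1.0000 Bond=-41.7687
(2,0): Delta=1.0000 Bond=-43.8571
(2,1): Delta=1.0000 Bond=-43.8571
(2,2): Delta=1.0000 Bond=-43.8571
V0=-7.7797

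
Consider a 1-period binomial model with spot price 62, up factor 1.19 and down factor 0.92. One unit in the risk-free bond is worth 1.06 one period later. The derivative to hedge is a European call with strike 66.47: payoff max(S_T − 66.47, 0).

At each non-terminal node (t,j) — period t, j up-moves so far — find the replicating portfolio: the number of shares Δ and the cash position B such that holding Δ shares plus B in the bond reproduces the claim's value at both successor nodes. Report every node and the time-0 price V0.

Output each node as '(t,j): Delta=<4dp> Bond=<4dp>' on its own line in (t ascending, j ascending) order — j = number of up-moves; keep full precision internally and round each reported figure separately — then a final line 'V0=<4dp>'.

No-arbitrage ⇒ martingale measure with p* = (R−d)/(u−d) = 0.5185.
Terminal payoffs: V(1,0)=0.0000, V(1,1)=7.3100
  t=0,j=0: stock 62.0000 → up 73.7800 (V=7.3100), down 57.0400 (V=0.0000). Price 3.5758; hedge Δ=0.4367, bond B=-23.4983.
Root portfolio cost Δ·62+B reproduces V0=3.5758.

(0,0): Delta=0.4367 Bond=-23.4983
V0=3.5758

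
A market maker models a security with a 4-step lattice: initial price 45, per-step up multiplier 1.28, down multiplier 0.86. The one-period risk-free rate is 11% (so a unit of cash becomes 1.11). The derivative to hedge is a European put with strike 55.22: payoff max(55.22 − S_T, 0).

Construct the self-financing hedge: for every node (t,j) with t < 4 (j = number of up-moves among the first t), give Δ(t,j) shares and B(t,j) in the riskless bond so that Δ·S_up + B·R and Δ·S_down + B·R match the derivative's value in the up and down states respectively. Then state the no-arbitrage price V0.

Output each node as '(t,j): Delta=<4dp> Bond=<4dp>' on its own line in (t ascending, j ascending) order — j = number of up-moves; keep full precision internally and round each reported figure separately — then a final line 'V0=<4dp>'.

No-arbitrage ⇒ martingale measure with p* = (R−d)/(u−d) = 0.5952.
Payoff layer (t=4): V(4,0)=30.6046, V(4,1)=18.5832, V(4,2)=0.6908, V(4,3)=0.0000, V(4,4)=0.0000
  t=3,j=0: stock 28.6225 → up 36.6368 (V=18.5832), down 24.6154 (V=30.6046). Price 21.1252; hedge Δ=-1.0000, bond B=49.7477.
  t=3,j=1: stock 42.6010 → up 54.5292 (V=0.6908), down 36.6368 (V=18.5832). Price 7.1468; hedge Δ=-1.0000, bond B=49.7477.
  t=3,j=2: stock 63.4061 → up 81.1598 (V=0.0000), down 54.5292 (V=0.6908). Price 0.2519; hedge Δ=-0.0259, bond B=1.8966.
  t=3,j=3: stock 94.3718 → up 120.7960 (V=0.0000), down 81.1598 (V=0.0000). Price 0.0000; hedge Δ=0.0000, bond B=0.0000.
  t=2,j=0: stock 33.2820 → up 42.6010 (V=7.1468), down 28.6225 (V=21.1252). Price 11.5358; hedge Δ=-1.0000, bond B=44.8178.
  t=2,j=1: stock 49.5360 → up 63.4061 (V=0.2519), down 42.6010 (V=7.1468). Price 2.7412; hedge Δ=-0.3314, bond B=19.1576.
  t=2,j=2: stock 73.7280 → up 94.3718 (V=0.0000), down 63.4061 (V=0.2519). Price 0.0919; hedge Δ=-0.0081, bond B=0.6916.
  t=1,j=0: stock 38.7000 → up 49.5360 (V=2.7412), down 33.2820 (V=11.5358). Price 5.6765; hedge Δ=-0.5411, bond B=26.6161.
  t=1,j=1: stock 57.6000 → up 73.7280 (V=0.0919), down 49.5360 (V=2.7412). Price 1.0488; hedge Δ=-0.1095, bond B=7.3567.
  t=0,j=0: stock 45.0000 → up 57.6000 (V=1.0488), down 38.7000 (V=5.6765). Price 2.6324; hedge Δ=-0.2448, bond B=13.6506.
Check: Δ(0,0)·S0 + B(0,0) = 2.6324 = V0.

(0,0): Delta=-0.2448 Bond=13.6506
(1,0): Delta=-0.5411 Bond=26.6161
(1,1): Delta=-0.1095 Bond=7.3567
(2,0): Delta=-1.0000 Bond=44.8178
(2,1): Delta=-0.3314 Bond=19.1576
(2,2): Delta=-0.0081 Bond=0.6916
(3,0): Delta=-1.0000 Bond=49.7477
(3,1): Delta=-1.0000 Bond=49.7477
(3,2): Delta=-0.0259 Bond=1.8966
(3,3): Delta=0.0000 Bond=0.0000
V0=2.6324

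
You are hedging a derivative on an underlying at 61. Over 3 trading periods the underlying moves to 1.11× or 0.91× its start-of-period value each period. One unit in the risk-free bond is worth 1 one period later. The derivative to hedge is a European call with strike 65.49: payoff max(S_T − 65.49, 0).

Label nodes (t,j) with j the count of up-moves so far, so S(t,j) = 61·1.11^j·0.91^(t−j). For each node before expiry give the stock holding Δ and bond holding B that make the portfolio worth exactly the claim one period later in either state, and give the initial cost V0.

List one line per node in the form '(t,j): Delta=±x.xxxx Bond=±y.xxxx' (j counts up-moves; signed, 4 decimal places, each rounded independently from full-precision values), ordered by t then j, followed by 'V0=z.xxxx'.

(0,0): Delta=0.3673 Bond=-19.8020
(1,0): Delta=0.1177 Bond=-5.9457
(1,1): Delta=0.6174 Bond=-36.7374
(2,0): Delta=0.0000 Bond=0.0000
(2,1): Delta=0.2356 Bond=-13.2126
(2,2): Delta=1.0000 Bond=-65.4900
V0=2.6046

No-arbitrage ⇒ martingale measure with p* = (R−d)/(u−d) = 0.4500.
Terminal values V(3,·): V(3,0)=0.0000, V(3,1)=0.0000, V(3,2)=2.9039, V(3,3)=17.9355
Node (2,0) S=50.5141: V=(p*·0.0000+(1−p*)·0.0000)/1=0.0000; Δ=(0.0000−0.0000)/(56.0707−45.9678)=0.0000; B=V−Δ·S=0.0000
Node (2,1) S=61.6161: V=(p*·2.9039+(1−p*)·0.0000)/1=1.3067; Δ=(2.9039−0.0000)/(68.3939−56.0707)=0.2356; B=V−Δ·S=-13.2126
Node (2,2) S=75.1581: V=(p*·17.9355+(1−p*)·2.9039)/1=9.6681; Δ=(17.9355−2.9039)/(83.4255−68.3939)=1.0000; B=V−Δ·S=-65.4900
Node (1,0) S=55.5100: V=(p*·1.3067+(1−p*)·0.0000)/1=0.5880; Δ=(1.3067−0.0000)/(61.6161−50.5141)=0.1177; B=V−Δ·S=-5.9457
Node (1,1) S=67.7100: V=(p*·9.6681+(1−p*)·1.3067)/1=5.0694; Δ=(9.6681−1.3067)/(75.1581−61.6161)=0.6174; B=V−Δ·S=-36.7374
Node (0,0) S=61.0000: V=(p*·5.0694+(1−p*)·0.5880)/1=2.6046; Δ=(5.0694−0.5880)/(67.7100−55.5100)=0.3673; B=V−Δ·S=-19.8020
Self-financing check: at every node Δ·S+B equals the discounted successor values.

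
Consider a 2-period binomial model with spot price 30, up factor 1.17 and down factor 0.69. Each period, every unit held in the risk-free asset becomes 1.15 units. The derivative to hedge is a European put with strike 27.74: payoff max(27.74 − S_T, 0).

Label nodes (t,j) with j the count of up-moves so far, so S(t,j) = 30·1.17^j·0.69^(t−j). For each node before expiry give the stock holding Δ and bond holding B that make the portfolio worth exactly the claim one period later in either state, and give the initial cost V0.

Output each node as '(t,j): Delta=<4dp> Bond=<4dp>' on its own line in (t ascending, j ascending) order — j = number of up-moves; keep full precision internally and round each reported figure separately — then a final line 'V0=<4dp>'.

(0,0): Delta=-0.2288 Bond=7.0931
(1,0): Delta=-1.0000 Bond=24.1217
(1,1): Delta=-0.2090 Bond=7.4630
V0=0.2303

Risk-neutral probability p* = (R−d)/(u−d) = (1.15−0.69)/(1.17−0.69) = 0.9583.
At expiry t=2: V(2,0)=13.4570, V(2,1)=3.5210, V(2,2)=0.0000
Node (1,0) S=20.7000: V=(p*·3.5210+(1−p*)·13.4570)/1.15=3.4217; Δ=(3.5210−13.4570)/(24.2190−14.2830)=-1.0000; B=V−Δ·S=24.1217
Node (1,1) S=35.1000: V=(p*·0.0000+(1−p*)·3.5210)/1.15=0.1276; Δ=(0.0000−3.5210)/(41.0670−24.2190)=-0.2090; B=V−Δ·S=7.4630
Node (0,0) S=30.0000: V=(p*·0.1276+(1−p*)·3.4217)/1.15=0.2303; Δ=(0.1276−3.4217)/(35.1000−20.7000)=-0.2288; B=V−Δ·S=7.0931
Each (Δ,B) replicates both successor values, so the strategy is self-financing and V0 is arbitrage-free.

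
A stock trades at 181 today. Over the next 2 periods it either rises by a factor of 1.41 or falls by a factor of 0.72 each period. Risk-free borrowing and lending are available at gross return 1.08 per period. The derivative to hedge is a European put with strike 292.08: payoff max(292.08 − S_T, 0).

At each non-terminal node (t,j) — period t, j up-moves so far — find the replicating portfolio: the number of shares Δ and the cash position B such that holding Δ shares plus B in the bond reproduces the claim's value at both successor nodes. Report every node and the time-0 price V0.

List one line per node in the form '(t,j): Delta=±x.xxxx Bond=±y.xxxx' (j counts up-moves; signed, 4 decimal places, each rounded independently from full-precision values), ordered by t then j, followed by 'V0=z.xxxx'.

Risk-neutral probability p* = (R−d)/(u−d) = (1.08−0.72)/(1.41−0.72) = 0.5217.
At expiry t=2: V(2,0)=198.2496, V(2,1)=108.3288, V(2,2)=0.0000
(1,0): S=130.3200. Δ = (V_up−V_dn)/(S_up−S_dn) = (108.3288−198.2496)/(183.7512−93.8304) = -1.0000. V = [p*·108.3288 + (1−p*)·198.2496]/1.08 = 140.1244. B = V − Δ·S = 270.4444.
(1,1): S=255.2100. Δ = (V_up−V_dn)/(S_up−S_dn) = (0.0000−108.3288)/(359.8461−183.7512) = -0.6152. V = [p*·0.0000 + (1−p*)·108.3288]/1.08 = 47.9717. B = V − Δ·S = 204.9700.
(0,0): S=181.0000. Δ = (V_up−V_dn)/(S_up−S_dn) = (47.9717−140.1244)/(255.2100−130.3200) = -0.7379. V = [p*·47.9717 + (1−p*)·140.1244]/1.08 = 85.2266. B = V − Δ·S = 218.7813.
Check: Δ(0,0)·S0 + B(0,0) = 85.2266 = V0.

(0,0): Delta=-0.7379 Bond=218.7813
(1,0): Delta=-1.0000 Bond=270.4444
(1,1): Delta=-0.6152 Bond=204.9700
V0=85.2266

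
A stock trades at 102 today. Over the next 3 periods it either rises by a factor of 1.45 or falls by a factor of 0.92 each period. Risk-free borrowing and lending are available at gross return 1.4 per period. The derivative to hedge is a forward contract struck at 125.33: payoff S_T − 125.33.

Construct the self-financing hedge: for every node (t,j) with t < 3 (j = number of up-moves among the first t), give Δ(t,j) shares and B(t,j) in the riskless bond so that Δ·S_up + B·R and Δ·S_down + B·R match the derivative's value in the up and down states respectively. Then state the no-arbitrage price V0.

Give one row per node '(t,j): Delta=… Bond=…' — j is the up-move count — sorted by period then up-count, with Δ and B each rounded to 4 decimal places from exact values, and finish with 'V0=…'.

(0,0): Delta=1.0000 Bond=-45.6742
(1,0): Delta=1.0000 Bond=-63.9439
(1,1): Delta=1.0000 Bond=-63.9439
(2,0): Delta=1.0000 Bond=-89.5214
(2,1): Delta=1.0000 Bond=-89.5214
(2,2): Delta=1.0000 Bond=-89.5214
V0=56.3258

The replicating-portfolio and risk-neutral prices coincide; use p* = (1.4−0.92)/(1.45−0.92) = 0.9057 for the latter.
Terminal values V(3,·): V(3,0)=-45.9038, V(3,1)=-0.1474, V(3,2)=71.9686, V(3,3)=185.6298
  t=2,j=0: stock 86.3328 → up 125.1826 (V=-0.1474), down 79.4262 (V=-45.9038). Price -3.1886; hedge Δ=1.0000, bond B=-89.5214.
  t=2,j=1: stock 136.0680 → up 197.2986 (V=71.9686), down 125.1826 (V=-0.1474). Price 46.5466; hedge Δ=1.0000, bond B=-89.5214.
  t=2,j=2: stock 214.4550 → up 310.9597 (V=185.6298), down 197.2986 (V=71.9686). Price 124.9336; hedge Δ=1.0000, bond B=-89.5214.
  t=1,j=0: stock 93.8400 → up 136.0680 (V=46.5466), down 86.3328 (V=-3.1886). Price 29.8961; hedge Δ=1.0000, bond B=-63.9439.
  t=1,j=1: stock 147.9000 → up 214.4550 (V=124.9336), down 136.0680 (V=46.5466). Price 83.9561; hedge Δ=1.0000, bond B=-63.9439.
  t=0,j=0: stock 102.0000 → up 147.9000 (V=83.9561), down 93.8400 (V=29.8961). Price 56.3258; hedge Δ=1.0000, bond B=-45.6742.
The time-0 hedge costs 56.3258, which is the no-arbitrage price.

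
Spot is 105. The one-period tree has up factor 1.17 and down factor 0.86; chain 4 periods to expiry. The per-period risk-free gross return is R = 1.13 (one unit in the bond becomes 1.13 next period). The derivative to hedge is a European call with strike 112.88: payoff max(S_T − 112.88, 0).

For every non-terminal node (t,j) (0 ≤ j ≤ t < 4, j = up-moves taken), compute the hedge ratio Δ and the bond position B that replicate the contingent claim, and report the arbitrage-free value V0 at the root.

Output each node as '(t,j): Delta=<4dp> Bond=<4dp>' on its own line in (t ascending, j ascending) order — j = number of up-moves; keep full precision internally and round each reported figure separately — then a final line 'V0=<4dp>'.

(0,0): Delta=0.9319 Bond=-61.6024
(1,0): Delta=0.6737 Bond=-46.3009
(1,1): Delta=0.9600 Bond=-73.0640
(2,0): Delta=0.0000 Bond=0.0000
(2,1): Delta=0.7471 Bond=-60.0712
(2,2): Delta=0.9832 Bond=-85.8944
(3,0): Delta=0.0000 Bond=0.0000
(3,1): Delta=0.0000 Bond=0.0000
(3,2): Delta=0.8284 Bond=-77.9368
(3,3): Delta=1.0000 Bond=-99.8938
V0=36.2430

No-arbitrage ⇒ martingale measure with p* = (R−d)/(u−d) = 0.8710.
Payoff layer (t=4): V(4,0)=0.0000, V(4,1)=0.0000, V(4,2)=0.0000, V(4,3)=31.7457, V(4,4)=83.8782
  t=3,j=0: stock 66.7859 → up 78.1395 (V=0.0000), down 57.4359 (V=0.0000). Price 0.0000; hedge Δ=0.0000, bond B=0.0000.
  t=3,j=1: stock 90.8599 → up 106.3060 (V=0.0000), down 78.1395 (V=0.0000). Price 0.0000; hedge Δ=0.0000, bond B=0.0000.
  t=3,j=2: stock 123.6117 → up 144.6257 (V=31.7457), down 106.3060 (V=0.0000). Price 24.4685; hedge Δ=0.8284, bond B=-77.9368.
  t=3,j=3: stock 168.1694 → up 196.7582 (V=83.8782), down 144.6257 (V=31.7457). Price 68.2756; hedge Δ=1.0000, bond B=-99.8938.
  t=2,j=0: stock 77.6580 → up 90.8599 (V=0.0000), down 66.7859 (V=0.0000). Price 0.0000; hedge Δ=0.0000, bond B=0.0000.
  t=2,j=1: stock 105.6510 → up 123.6117 (V=24.4685), down 90.8599 (V=0.0000). Price 18.8596; hedge Δ=0.7471, bond B=-60.0712.
  t=2,j=2: stock 143.7345 → up 168.1694 (V=68.2756), down 123.6117 (V=24.4685). Price 55.4186; hedge Δ=0.9832, bond B=-85.8944.
  t=1,j=0: stock 90.3000 → up 105.6510 (V=18.8596), down 77.6580 (V=0.0000). Price 14.5363; hedge Δ=0.6737, bond B=-46.3009.
  t=1,j=1: stock 122.8500 → up 143.7345 (V=55.4186), down 105.6510 (V=18.8596). Price 44.8684; hedge Δ=0.9600, bond B=-73.0640.
  t=0,j=0: stock 105.0000 → up 122.8500 (V=44.8684), down 90.3000 (V=14.5363). Price 36.2430; hedge Δ=0.9319, bond B=-61.6024.
Each (Δ,B) replicates both successor values, so the strategy is self-financing and V0 is arbitrage-free.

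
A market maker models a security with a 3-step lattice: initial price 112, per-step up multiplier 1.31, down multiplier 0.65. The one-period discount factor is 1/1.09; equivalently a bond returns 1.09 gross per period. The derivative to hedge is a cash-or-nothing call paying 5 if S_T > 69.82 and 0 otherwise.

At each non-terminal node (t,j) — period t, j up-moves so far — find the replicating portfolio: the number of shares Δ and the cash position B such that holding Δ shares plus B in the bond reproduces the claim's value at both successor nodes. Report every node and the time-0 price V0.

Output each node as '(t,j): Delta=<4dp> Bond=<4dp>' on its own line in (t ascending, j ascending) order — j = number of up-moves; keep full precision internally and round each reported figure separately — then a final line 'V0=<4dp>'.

(0,0): Delta=0.0253 Bond=0.0260
(1,0): Delta=0.0636 Bond=-2.7631
(1,1): Delta=0.0158 Bond=1.4241
(2,0): Delta=0.0000 Bond=0.0000
(2,1): Delta=0.0794 Bond=-4.5177
(2,2): Delta=0.0000 Bond=4.5872
V0=2.8599

Under the risk-neutral measure, an up-move has probability p* = (R−d)/(u−d) = 0.6667 and values discount at R = 1.09.
Terminal payoffs: V(3,0)=0.0000, V(3,1)=0.0000, V(3,2)=5.0000, V(3,3)=5.0000
Node (2,0) S=47.3200: V=(p*·0.0000+(1−p*)·0.0000)/1.09=0.0000; Δ=(0.0000−0.0000)/(61.9892−30.7580)=0.0000; B=V−Δ·S=0.0000
Node (2,1) S=95.3680: V=(p*·5.0000+(1−p*)·0.0000)/1.09=3.0581; Δ=(5.0000−0.0000)/(124.9321−61.9892)=0.0794; B=V−Δ·S=-4.5177
Node (2,2) S=192.2032: V=(p*·5.0000+(1−p*)·5.0000)/1.09=4.5872; Δ=(5.0000−5.0000)/(251.7862−124.9321)=0.0000; B=V−Δ·S=4.5872
Node (1,0) S=72.8000: V=(p*·3.0581+(1−p*)·0.0000)/1.09=1.8704; Δ=(3.0581−0.0000)/(95.3680−47.3200)=0.0636; B=V−Δ·S=-2.7631
Node (1,1) S=146.7200: V=(p*·4.5872+(1−p*)·3.0581)/1.09=3.7408; Δ=(4.5872−3.0581)/(192.2032−95.3680)=0.0158; B=V−Δ·S=1.4241
Node (0,0) S=112.0000: V=(p*·3.7408+(1−p*)·1.8704)/1.09=2.8599; Δ=(3.7408−1.8704)/(146.7200−72.8000)=0.0253; B=V−Δ·S=0.0260
Self-financing check: at every node Δ·S+B equals the discounted successor values.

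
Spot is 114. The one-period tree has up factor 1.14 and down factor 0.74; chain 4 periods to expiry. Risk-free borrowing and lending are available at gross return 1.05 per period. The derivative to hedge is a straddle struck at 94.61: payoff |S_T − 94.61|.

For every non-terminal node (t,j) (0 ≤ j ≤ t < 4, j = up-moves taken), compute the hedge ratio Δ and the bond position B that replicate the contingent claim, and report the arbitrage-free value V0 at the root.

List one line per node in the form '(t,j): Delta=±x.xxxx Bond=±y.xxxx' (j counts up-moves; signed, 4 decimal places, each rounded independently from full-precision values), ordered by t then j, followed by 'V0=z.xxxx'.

Since d<R<u, set p* = (R−d)/(u−d) = 0.7750; price each node as the discounted p*-expectation of its children.
Terminal payoffs: V(4,0)=60.4253, V(4,1)=41.9471, V(4,2)=13.4807, V(4,3)=30.3731, V(4,4)=97.9315
  t=3,j=0: stock 46.1955 → up 52.6629 (V=41.9471), down 34.1847 (V=60.4253). Price 43.9092; hedge Δ=-1.0000, bond B=90.1048.
  t=3,j=1: stock 71.1661 → up 81.1293 (V=13.4807), down 52.6629 (V=41.9471). Price 18.9387; hedge Δ=-1.0000, bond B=90.1048.
  t=3,j=2: stock 109.6343 → up 124.9831 (V=30.3731), down 81.1293 (V=13.4807). Price 25.3069; hedge Δ=0.3852, bond B=-16.9241.
  t=3,j=3: stock 168.8960 → up 192.5415 (V=97.9315), down 124.9831 (V=30.3731). Price 78.7913; hedge Δ=1.0000, bond B=-90.1048.
  t=2,j=0: stock 62.4264 → up 71.1661 (V=18.9387), down 46.1955 (V=43.9092). Price 23.3877; hedge Δ=-1.0000, bond B=85.8141.
  t=2,j=1: stock 96.1704 → up 109.6343 (V=25.3069), down 71.1661 (V=18.9387). Price 22.7372; hedge Δ=0.1655, bond B=6.8166.
  t=2,j=2: stock 148.1544 → up 168.8960 (V=78.7913), down 109.6343 (V=25.3069). Price 63.5784; hedge Δ=0.9025, bond B=-70.1325.
  t=1,j=0: stock 84.3600 → up 96.1704 (V=22.7372), down 62.4264 (V=23.3877). Price 21.7939; hedge Δ=-0.0193, bond B=23.4200.
  t=1,j=1: stock 129.9600 → up 148.1544 (V=63.5784), down 96.1704 (V=22.7372). Price 51.7991; hedge Δ=0.7856, bond B=-50.3038.
  t=0,j=0: stock 114.0000 → up 129.9600 (V=51.7991), down 84.3600 (V=21.7939). Price 42.9028; hedge Δ=0.6580, bond B=-32.1104.
Root portfolio cost Δ·114+B reproduces V0=42.9028.

(0,0): Delta=0.6580 Bond=-32.1104
(1,0): Delta=-0.0193 Bond=23.4200
(1,1): Delta=0.7856 Bond=-50.3038
(2,0): Delta=-1.0000 Bond=85.8141
(2,1): Delta=0.1655 Bond=6.8166
(2,2): Delta=0.9025 Bond=-70.1325
(3,0): Delta=-1.0000 Bond=90.1048
(3,1): Delta=-1.0000 Bond=90.1048
(3,2): Delta=0.3852 Bond=-16.9241
(3,3): Delta=1.0000 Bond=-90.1048
V0=42.9028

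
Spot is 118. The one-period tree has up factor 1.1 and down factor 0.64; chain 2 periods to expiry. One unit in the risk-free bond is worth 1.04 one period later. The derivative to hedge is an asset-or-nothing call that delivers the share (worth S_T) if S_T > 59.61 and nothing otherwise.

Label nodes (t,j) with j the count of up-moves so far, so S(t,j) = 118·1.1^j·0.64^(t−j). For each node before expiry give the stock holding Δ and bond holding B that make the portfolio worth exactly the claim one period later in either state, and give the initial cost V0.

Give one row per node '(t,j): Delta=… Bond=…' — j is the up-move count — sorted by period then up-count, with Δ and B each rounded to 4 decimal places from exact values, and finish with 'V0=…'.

(0,0): Delta=1.1117 Bond=-13.9381
(1,0): Delta=2.3913 Bond=-111.1331
(1,1): Delta=1.0000 Bond=0.0000
V0=117.2397

No-arbitrage ⇒ martingale measure with p* = (R−d)/(u−d) = 0.8696.
Terminal values V(2,·): V(2,0)=0.0000, V(2,1)=83.0720, V(2,2)=142.7800
Node (1,0) S=75.5200: V=(p*·83.0720+(1−p*)·0.0000)/1.04=69.4582; Δ=(83.0720−0.0000)/(83.0720−48.3328)=2.3913; B=V−Δ·S=-111.1331
Node (1,1) S=129.8000: V=(p*·142.7800+(1−p*)·83.0720)/1.04=129.8000; Δ=(142.7800−83.0720)/(142.7800−83.0720)=1.0000; B=V−Δ·S=0.0000
Node (0,0) S=118.0000: V=(p*·129.8000+(1−p*)·69.4582)/1.04=117.2397; Δ=(129.8000−69.4582)/(129.8000−75.5200)=1.1117; B=V−Δ·S=-13.9381
Root portfolio cost Δ·118+B reproduces V0=117.2397.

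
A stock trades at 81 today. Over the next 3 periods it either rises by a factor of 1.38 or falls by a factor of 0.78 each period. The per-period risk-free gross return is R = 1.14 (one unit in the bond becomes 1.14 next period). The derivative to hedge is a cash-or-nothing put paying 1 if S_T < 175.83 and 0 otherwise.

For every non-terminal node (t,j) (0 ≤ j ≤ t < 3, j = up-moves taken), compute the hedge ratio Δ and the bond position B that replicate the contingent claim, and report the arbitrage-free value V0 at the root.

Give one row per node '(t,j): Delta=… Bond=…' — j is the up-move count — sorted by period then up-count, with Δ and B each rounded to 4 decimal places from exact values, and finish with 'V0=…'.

(0,0): Delta=-0.0057 Bond=0.9909
(1,0): Delta=0.0000 Bond=0.7695
(1,1): Delta=-0.0078 Bond=1.3697
(2,0): Delta=0.0000 Bond=0.8772
(2,1): Delta=0.0000 Bond=0.8772
(2,2): Delta=-0.0108 Bond=2.0175
V0=0.5292

No-arbitrage ⇒ martingale measure with p* = (R−d)/(u−d) = 0.6000.
At expiry t=3: V(3,0)=1.0000, V(3,1)=1.0000, V(3,2)=1.0000, V(3,3)=0.0000
Node (2,0) S=49.2804: V=(p*·1.0000+(1−p*)·1.0000)/1.14=0.8772; Δ=(1.0000−1.0000)/(68.0070−38.4387)=0.0000; B=V−Δ·S=0.8772
Node (2,1) S=87.1884: V=(p*·1.0000+(1−p*)·1.0000)/1.14=0.8772; Δ=(1.0000−1.0000)/(120.3200−68.0070)=0.0000; B=V−Δ·S=0.8772
Node (2,2) S=154.2564: V=(p*·0.0000+(1−p*)·1.0000)/1.14=0.3509; Δ=(0.0000−1.0000)/(212.8738−120.3200)=-0.0108; B=V−Δ·S=2.0175
Node (1,0) S=63.1800: V=(p*·0.8772+(1−p*)·0.8772)/1.14=0.7695; Δ=(0.8772−0.8772)/(87.1884−49.2804)=0.0000; B=V−Δ·S=0.7695
Node (1,1) S=111.7800: V=(p*·0.3509+(1−p*)·0.8772)/1.14=0.4925; Δ=(0.3509−0.8772)/(154.2564−87.1884)=-0.0078; B=V−Δ·S=1.3697
Node (0,0) S=81.0000: V=(p*·0.4925+(1−p*)·0.7695)/1.14=0.5292; Δ=(0.4925−0.7695)/(111.7800−63.1800)=-0.0057; B=V−Δ·S=0.9909
Self-financing check: at every node Δ·S+B equals the discounted successor values.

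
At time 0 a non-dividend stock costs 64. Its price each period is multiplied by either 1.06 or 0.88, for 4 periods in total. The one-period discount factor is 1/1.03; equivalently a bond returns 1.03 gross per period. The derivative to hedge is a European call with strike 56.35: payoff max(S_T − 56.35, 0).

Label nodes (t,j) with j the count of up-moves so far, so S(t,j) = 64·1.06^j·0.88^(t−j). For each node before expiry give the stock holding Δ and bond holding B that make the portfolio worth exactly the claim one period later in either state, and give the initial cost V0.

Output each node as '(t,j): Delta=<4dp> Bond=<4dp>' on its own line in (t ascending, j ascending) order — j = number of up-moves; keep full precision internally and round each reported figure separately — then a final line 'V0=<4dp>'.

(0,0): Delta=0.9267 Bond=-45.1539
(1,0): Delta=0.6927 Bond=-33.3316
(1,1): Delta=0.9655 Bond=-49.1439
(2,0): Delta=0.0000 Bond=0.0000
(2,1): Delta=0.8077 Bond=-41.1978
(2,2): Delta=0.9917 Bond=-52.5023
(3,0): Delta=0.0000 Bond=0.0000
(3,1): Delta=0.0000 Bond=0.0000
(3,2): Delta=0.9418 Bond=-50.9205
(3,3): Delta=1.0000 Bond=-54.7087
V0=14.1530

Since d<R<u, set p* = (R−d)/(u−d) = 0.8333; price each node as the discounted p*-expectation of its children.
Terminal values V(4,·): V(4,0)=0.0000, V(4,1)=0.0000, V(4,2)=0.0000, V(4,3)=10.7280, V(4,4)=24.4485
Node (3,0) S=43.6142: V=(p*·0.0000+(1−p*)·0.0000)/1.03=0.0000; Δ=(0.0000−0.0000)/(46.2311−38.3805)=0.0000; B=V−Δ·S=0.0000
Node (3,1) S=52.5353: V=(p*·0.0000+(1−p*)·0.0000)/1.03=0.0000; Δ=(0.0000−0.0000)/(55.6874−46.2311)=0.0000; B=V−Δ·S=0.0000
Node (3,2) S=63.2812: V=(p*·10.7280+(1−p*)·0.0000)/1.03=8.6796; Δ=(10.7280−0.0000)/(67.0780−55.6874)=0.9418; B=V−Δ·S=-50.9205
Node (3,3) S=76.2250: V=(p*·24.4485+(1−p*)·10.7280)/1.03=21.5163; Δ=(24.4485−10.7280)/(80.7985−67.0780)=1.0000; B=V−Δ·S=-54.7087
Node (2,0) S=49.5616: V=(p*·0.0000+(1−p*)·0.0000)/1.03=0.0000; Δ=(0.0000−0.0000)/(52.5353−43.6142)=0.0000; B=V−Δ·S=0.0000
Node (2,1) S=59.6992: V=(p*·8.6796+(1−p*)·0.0000)/1.03=7.0224; Δ=(8.6796−0.0000)/(63.2812−52.5353)=0.8077; B=V−Δ·S=-41.1978
Node (2,2) S=71.9104: V=(p*·21.5163+(1−p*)·8.6796)/1.03=18.8125; Δ=(21.5163−8.6796)/(76.2250−63.2812)=0.9917; B=V−Δ·S=-52.5023
Node (1,0) S=56.3200: V=(p*·7.0224+(1−p*)·0.0000)/1.03=5.6815; Δ=(7.0224−0.0000)/(59.6992−49.5616)=0.6927; B=V−Δ·S=-33.3316
Node (1,1) S=67.8400: V=(p*·18.8125+(1−p*)·7.0224)/1.03=16.3567; Δ=(18.8125−7.0224)/(71.9104−59.6992)=0.9655; B=V−Δ·S=-49.1439
Node (0,0) S=64.0000: V=(p*·16.3567+(1−p*)·5.6815)/1.03=14.1530; Δ=(16.3567−5.6815)/(67.8400−56.3200)=0.9267; B=V−Δ·S=-45.1539
Self-financing check: at every node Δ·S+B equals the discounted successor values.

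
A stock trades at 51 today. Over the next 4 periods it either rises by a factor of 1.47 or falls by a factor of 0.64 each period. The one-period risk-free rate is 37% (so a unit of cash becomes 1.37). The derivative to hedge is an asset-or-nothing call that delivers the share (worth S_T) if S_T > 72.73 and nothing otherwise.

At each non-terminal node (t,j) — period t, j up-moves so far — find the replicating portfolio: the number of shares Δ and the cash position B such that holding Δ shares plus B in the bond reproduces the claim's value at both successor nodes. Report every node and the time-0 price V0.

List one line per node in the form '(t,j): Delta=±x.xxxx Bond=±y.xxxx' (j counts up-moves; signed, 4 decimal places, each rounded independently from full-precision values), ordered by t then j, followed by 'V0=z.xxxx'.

Since d<R<u, set p* = (R−d)/(u−d) = 0.8795; price each node as the discounted p*-expectation of its children.
Payoff layer (t=4): V(4,0)=0.0000, V(4,1)=0.0000, V(4,2)=0.0000, V(4,3)=103.6817, V(4,4)=238.1439
Node (3,0) S=13.3693: V=(p*·0.0000+(1−p*)·0.0000)/1.37=0.0000; Δ=(0.0000−0.0000)/(19.6529−8.5564)=0.0000; B=V−Δ·S=0.0000
Node (3,1) S=30.7077: V=(p*·0.0000+(1−p*)·0.0000)/1.37=0.0000; Δ=(0.0000−0.0000)/(45.1403−19.6529)=0.0000; B=V−Δ·S=0.0000
Node (3,2) S=70.5318: V=(p*·103.6817+(1−p*)·0.0000)/1.37=66.5620; Δ=(103.6817−0.0000)/(103.6817−45.1403)=1.7711; B=V−Δ·S=-58.3557
Node (3,3) S=162.0027: V=(p*·238.1439+(1−p*)·103.6817)/1.37=162.0027; Δ=(238.1439−103.6817)/(238.1439−103.6817)=1.0000; B=V−Δ·S=0.0000
Node (2,0) S=20.8896: V=(p*·0.0000+(1−p*)·0.0000)/1.37=0.0000; Δ=(0.0000−0.0000)/(30.7077−13.3693)=0.0000; B=V−Δ·S=0.0000
Node (2,1) S=47.9808: V=(p*·66.5620+(1−p*)·0.0000)/1.37=42.7317; Δ=(66.5620−0.0000)/(70.5318−30.7077)=1.6714; B=V−Δ·S=-37.4634
Node (2,2) S=110.2059: V=(p*·162.0027+(1−p*)·66.5620)/1.37=109.8568; Δ=(162.0027−66.5620)/(162.0027−70.5318)=1.0434; B=V−Δ·S=-5.1320
Node (1,0) S=32.6400: V=(p*·42.7317+(1−p*)·0.0000)/1.37=27.4331; Δ=(42.7317−0.0000)/(47.9808−20.8896)=1.5773; B=V−Δ·S=-24.0509
Node (1,1) S=74.9700: V=(p*·109.8568+(1−p*)·42.7317)/1.37=74.2843; Δ=(109.8568−42.7317)/(110.2059−47.9808)=1.0787; B=V−Δ·S=-6.5893
Node (0,0) S=51.0000: V=(p*·74.2843+(1−p*)·27.4331)/1.37=50.1019; Δ=(74.2843−27.4331)/(74.9700−32.6400)=1.1068; B=V−Δ·S=-6.3453
Self-financing check: at every node Δ·S+B equals the discounted successor values.

(0,0): Delta=1.1068 Bond=-6.3453
(1,0): Delta=1.5773 Bond=-24.0509
(1,1): Delta=1.0787 Bond=-6.5893
(2,0): Delta=0.0000 Bond=0.0000
(2,1): Delta=1.6714 Bond=-37.4634
(2,2): Delta=1.0434 Bond=-5.1320
(3,0): Delta=0.0000 Bond=0.0000
(3,1): Delta=0.0000 Bond=0.0000
(3,2): Delta=1.7711 Bond=-58.3557
(3,3): Delta=1.0000 Bond=0.0000
V0=50.1019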